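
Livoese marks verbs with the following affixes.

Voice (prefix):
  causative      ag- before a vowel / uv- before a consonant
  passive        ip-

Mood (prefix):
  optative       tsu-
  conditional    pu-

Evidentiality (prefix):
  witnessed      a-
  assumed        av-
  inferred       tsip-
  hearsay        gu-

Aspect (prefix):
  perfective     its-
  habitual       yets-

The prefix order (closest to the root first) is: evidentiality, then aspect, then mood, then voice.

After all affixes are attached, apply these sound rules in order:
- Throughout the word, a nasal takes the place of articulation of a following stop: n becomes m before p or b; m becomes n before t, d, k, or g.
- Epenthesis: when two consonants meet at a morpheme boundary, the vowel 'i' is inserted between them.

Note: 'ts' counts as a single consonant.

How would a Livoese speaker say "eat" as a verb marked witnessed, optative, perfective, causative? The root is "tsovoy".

uvitsuitsatsovoy

Attach evidentiality witnessed a- → atsovoy.
Attach aspect perfective its- → itsatsovoy.
Attach mood optative tsu- → tsuitsatsovoy.
Attach voice causative uv- (before consonant 'ts') → uvtsuitsatsovoy.
Nasal assimilation: no change.
Apply epenthesis: uvtsuitsatsovoy → uvitsuitsatsovoy.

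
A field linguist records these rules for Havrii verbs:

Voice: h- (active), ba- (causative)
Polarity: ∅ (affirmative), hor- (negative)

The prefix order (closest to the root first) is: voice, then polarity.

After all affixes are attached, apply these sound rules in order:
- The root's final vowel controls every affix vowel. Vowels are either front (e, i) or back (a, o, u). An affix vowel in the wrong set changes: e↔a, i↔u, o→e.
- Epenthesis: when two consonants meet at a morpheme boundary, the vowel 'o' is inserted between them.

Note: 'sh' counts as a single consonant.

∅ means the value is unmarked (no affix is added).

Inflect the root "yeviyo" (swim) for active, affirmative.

hoyeviyo

Attach voice active h- → hyeviyo.
polarity = affirmative: zero marking, form stays hyeviyo.
Vowel harmony: no change.
Apply epenthesis: hyeviyo → hoyeviyo.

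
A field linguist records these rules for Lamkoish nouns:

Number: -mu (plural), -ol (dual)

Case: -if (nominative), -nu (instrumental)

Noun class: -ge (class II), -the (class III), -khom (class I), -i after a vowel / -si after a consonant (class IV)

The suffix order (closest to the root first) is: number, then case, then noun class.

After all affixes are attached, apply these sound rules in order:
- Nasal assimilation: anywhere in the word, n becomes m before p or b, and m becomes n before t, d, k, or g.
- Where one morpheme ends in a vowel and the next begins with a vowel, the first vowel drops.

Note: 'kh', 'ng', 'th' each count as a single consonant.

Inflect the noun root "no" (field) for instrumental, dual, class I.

Attach number dual -ol → nool.
Attach case instrumental -nu → noolnu.
Attach noun class class I -khom → noolnukhom.
Nasal assimilation: no change.
Apply vowel deletion: noolnukhom → nolnukhom.

nolnukhom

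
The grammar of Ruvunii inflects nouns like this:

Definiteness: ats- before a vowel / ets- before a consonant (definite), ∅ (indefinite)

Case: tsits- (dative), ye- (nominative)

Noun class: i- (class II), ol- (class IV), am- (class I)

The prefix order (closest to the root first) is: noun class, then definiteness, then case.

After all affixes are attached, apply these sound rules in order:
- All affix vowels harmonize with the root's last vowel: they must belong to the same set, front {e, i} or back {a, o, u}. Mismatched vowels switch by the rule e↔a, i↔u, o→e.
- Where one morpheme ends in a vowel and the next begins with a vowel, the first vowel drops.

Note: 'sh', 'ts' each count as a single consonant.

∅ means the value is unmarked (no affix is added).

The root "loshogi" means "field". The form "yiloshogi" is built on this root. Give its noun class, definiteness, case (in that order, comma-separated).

class II, indefinite, nominative

Segment: ye-i-loshogi.
noun class: i- → class II.
definiteness: ∅ → indefinite.
case: ye- → nominative.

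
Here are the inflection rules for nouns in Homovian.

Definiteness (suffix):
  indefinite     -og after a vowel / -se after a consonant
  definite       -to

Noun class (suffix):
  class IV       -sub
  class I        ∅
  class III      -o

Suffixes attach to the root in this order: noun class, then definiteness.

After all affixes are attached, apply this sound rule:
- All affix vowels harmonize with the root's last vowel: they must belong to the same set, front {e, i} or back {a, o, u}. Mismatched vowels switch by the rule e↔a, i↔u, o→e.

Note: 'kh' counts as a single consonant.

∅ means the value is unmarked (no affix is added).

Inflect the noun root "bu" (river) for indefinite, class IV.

Attach noun class class IV -sub → busub.
Attach definiteness indefinite -se (after consonant 'b') → busubse.
Apply vowel harmony: busubse → busubsa.

busubsa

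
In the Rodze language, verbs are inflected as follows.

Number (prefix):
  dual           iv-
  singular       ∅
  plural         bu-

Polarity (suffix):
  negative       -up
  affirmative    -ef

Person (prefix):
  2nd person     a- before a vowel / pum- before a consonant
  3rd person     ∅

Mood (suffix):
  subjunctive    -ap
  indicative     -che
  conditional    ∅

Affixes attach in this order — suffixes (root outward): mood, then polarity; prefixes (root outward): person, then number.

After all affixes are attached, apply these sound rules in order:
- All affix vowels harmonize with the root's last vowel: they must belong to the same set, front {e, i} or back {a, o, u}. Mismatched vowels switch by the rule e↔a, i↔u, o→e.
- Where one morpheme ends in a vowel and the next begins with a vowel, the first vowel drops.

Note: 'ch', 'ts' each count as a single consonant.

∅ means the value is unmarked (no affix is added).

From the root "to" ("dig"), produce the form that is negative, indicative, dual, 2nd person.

Attach mood indicative -che → toche.
Attach person 2nd person pum- (before consonant 't') → pumtoche.
Attach polarity negative -up → pumtocheup.
Attach number dual iv- → ivpumtocheup.
Apply vowel harmony: ivpumtocheup → uvpumtochaup.
Apply vowel deletion: uvpumtochaup → uvpumtochup.

uvpumtochup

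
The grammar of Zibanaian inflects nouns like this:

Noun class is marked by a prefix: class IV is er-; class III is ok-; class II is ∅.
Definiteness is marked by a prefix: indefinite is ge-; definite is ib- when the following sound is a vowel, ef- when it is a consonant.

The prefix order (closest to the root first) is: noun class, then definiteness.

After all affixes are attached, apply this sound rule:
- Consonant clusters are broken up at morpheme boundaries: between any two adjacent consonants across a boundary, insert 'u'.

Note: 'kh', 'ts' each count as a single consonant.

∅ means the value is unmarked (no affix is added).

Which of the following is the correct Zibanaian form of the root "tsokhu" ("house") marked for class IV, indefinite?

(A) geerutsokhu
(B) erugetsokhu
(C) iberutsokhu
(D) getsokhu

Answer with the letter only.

Attach noun class class IV er- → ertsokhu.
Attach definiteness indefinite ge- → geertsokhu.
Apply epenthesis: geertsokhu → geerutsokhu.
So the correct form is geerutsokhu, option (A).
(C) iberutsokhu is wrong: it uses definite instead of indefinite for definiteness.
(B) erugetsokhu is wrong: it has the affixes in the wrong order.
(D) getsokhu is wrong: it uses class II instead of class IV for noun class.

A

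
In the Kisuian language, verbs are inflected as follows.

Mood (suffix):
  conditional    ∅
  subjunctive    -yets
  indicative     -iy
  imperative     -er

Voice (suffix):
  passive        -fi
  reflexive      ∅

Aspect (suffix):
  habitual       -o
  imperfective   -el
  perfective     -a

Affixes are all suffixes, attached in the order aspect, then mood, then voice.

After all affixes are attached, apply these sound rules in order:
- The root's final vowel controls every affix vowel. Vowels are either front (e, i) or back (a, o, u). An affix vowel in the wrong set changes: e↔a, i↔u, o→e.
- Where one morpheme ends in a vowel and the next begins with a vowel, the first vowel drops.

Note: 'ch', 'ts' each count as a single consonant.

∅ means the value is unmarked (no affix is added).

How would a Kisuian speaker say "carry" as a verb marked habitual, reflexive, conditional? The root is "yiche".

Attach aspect habitual -o → yicheo.
mood = conditional: zero marking, form stays yicheo.
voice = reflexive: zero marking, form stays yicheo.
Apply vowel harmony: yicheo → yichee.
Apply vowel deletion: yichee → yiche.

yiche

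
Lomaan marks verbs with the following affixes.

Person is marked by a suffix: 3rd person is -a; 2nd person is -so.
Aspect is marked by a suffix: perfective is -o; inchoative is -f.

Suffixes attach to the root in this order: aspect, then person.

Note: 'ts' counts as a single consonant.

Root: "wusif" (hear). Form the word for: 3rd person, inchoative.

Attach aspect inchoative -f → wusiff.
Attach person 3rd person -a → wusiffa.

wusiffa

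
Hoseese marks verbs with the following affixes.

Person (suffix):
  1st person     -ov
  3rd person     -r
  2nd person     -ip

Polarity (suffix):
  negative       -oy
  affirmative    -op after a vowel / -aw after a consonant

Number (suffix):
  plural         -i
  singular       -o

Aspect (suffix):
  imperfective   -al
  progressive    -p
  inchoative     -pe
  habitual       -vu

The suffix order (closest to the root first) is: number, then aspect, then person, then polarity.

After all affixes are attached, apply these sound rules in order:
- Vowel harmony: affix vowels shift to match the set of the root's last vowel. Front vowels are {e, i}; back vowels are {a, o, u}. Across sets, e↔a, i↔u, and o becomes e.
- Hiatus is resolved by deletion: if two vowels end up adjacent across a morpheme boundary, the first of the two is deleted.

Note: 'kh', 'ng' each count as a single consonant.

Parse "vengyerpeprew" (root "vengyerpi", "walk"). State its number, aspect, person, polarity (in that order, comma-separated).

singular, progressive, 3rd person, affirmative

Segment: vengyerpi-o-p-r-aw.
number: -o → singular.
aspect: -p → progressive.
person: -r → 3rd person.
polarity: -op/aw → affirmative.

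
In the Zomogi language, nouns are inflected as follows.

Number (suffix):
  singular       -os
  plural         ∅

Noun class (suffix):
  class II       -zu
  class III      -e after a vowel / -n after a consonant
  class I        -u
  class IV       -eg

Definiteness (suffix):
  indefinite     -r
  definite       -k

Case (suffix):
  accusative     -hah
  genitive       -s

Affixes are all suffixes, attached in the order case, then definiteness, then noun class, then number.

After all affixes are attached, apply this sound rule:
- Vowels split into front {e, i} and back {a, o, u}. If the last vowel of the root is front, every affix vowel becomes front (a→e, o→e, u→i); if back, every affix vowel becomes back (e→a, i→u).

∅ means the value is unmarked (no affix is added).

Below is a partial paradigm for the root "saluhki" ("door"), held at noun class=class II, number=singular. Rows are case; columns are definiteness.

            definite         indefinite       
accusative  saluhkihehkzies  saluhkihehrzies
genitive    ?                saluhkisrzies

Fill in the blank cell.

saluhkiskzies

Attach case genitive -s → saluhkis.
Attach definiteness definite -k → saluhkisk.
Attach noun class class II -zu → saluhkiskzu.
Attach number singular -os → saluhkiskzuos.
Apply vowel harmony: saluhkiskzuos → saluhkiskzies.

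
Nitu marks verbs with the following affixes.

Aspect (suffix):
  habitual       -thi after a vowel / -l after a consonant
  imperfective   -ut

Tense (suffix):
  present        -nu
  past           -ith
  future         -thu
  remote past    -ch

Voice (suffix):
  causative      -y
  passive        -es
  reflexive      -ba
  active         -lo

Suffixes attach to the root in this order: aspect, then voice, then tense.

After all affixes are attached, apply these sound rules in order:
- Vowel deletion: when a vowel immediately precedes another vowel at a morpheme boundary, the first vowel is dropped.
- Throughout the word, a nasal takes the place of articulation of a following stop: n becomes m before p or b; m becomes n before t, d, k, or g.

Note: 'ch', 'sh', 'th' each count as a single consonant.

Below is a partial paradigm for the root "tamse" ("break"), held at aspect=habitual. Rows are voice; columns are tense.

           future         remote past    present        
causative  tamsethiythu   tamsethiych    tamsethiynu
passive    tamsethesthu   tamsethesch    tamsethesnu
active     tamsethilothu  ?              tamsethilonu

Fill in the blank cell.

Attach aspect habitual -thi (after vowel 'e') → tamsethi.
Attach voice active -lo → tamsethilo.
Attach tense remote past -ch → tamsethiloch.
Vowel deletion: no change.
Nasal assimilation: no change.

tamsethiloch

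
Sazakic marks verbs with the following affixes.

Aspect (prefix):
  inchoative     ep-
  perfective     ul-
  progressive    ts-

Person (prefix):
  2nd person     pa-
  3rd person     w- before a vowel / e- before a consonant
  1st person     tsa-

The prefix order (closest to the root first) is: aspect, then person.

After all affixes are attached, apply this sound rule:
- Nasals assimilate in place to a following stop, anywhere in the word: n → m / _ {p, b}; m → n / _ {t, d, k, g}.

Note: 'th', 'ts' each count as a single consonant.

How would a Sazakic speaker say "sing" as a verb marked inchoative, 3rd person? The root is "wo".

wepwo

Attach aspect inchoative ep- → epwo.
Attach person 3rd person w- (before vowel 'e') → wepwo.
Nasal assimilation: no change.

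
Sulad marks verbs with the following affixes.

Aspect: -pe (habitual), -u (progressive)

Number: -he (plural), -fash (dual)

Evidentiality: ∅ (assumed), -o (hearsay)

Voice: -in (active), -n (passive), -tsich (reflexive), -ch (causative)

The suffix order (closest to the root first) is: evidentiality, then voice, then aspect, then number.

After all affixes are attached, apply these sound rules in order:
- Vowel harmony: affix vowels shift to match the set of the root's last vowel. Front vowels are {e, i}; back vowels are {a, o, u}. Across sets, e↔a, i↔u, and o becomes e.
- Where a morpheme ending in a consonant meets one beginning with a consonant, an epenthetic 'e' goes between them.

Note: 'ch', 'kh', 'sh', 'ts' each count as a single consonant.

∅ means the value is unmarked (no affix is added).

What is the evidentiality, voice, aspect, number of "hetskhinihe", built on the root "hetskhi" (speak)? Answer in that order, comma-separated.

assumed, passive, progressive, plural

Segment: hetskhi-n-u-he.
evidentiality: ∅ → assumed.
voice: -n → passive.
aspect: -u → progressive.
number: -he → plural.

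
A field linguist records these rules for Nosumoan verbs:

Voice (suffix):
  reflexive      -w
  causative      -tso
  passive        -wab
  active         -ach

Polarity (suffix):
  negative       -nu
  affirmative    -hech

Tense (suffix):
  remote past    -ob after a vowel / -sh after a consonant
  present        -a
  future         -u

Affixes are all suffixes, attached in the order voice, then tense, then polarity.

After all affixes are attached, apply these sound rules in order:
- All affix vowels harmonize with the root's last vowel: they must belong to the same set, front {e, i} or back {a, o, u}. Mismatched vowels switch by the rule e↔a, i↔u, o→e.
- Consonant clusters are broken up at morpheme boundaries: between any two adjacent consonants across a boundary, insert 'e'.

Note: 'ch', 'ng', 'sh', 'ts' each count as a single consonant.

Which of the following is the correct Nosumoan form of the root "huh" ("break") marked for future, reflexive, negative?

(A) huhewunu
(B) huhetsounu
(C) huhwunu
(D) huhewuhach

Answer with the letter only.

A

Attach voice reflexive -w → huhw.
Attach tense future -u → huhwu.
Attach polarity negative -nu → huhwunu.
Vowel harmony: no change.
Apply epenthesis: huhwunu → huhewunu.
So the correct form is huhewunu, option (A).
(B) huhetsounu is wrong: it uses causative instead of reflexive for voice.
(D) huhewuhach is wrong: it uses affirmative instead of negative for polarity.
(C) huhwunu is wrong: it fails to apply the sound rule(s).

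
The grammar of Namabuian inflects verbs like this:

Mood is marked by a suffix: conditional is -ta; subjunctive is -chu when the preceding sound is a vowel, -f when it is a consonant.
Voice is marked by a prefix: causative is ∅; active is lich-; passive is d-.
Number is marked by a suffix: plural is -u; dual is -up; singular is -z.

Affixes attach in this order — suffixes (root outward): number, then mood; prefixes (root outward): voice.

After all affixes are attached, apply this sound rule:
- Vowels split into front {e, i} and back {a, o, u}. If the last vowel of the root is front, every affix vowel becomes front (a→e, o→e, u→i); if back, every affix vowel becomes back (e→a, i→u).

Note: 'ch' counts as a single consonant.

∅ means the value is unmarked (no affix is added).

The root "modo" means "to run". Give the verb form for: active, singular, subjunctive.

luchmodozf

Attach number singular -z → modoz.
Attach mood subjunctive -f (after consonant 'z') → modozf.
Attach voice active lich- → lichmodozf.
Apply vowel harmony: lichmodozf → luchmodozf.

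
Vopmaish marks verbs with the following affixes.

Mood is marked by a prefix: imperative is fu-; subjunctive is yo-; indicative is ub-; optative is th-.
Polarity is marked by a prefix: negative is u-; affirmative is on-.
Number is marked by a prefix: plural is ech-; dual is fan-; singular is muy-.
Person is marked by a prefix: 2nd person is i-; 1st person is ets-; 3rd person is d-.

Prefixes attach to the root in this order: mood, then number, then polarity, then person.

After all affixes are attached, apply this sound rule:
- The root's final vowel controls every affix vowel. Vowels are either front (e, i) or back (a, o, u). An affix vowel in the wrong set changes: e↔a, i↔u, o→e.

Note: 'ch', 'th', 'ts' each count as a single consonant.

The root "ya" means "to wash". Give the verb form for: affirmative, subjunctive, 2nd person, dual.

uonfanyoya

Attach mood subjunctive yo- → yoya.
Attach number dual fan- → fanyoya.
Attach polarity affirmative on- → onfanyoya.
Attach person 2nd person i- → ionfanyoya.
Apply vowel harmony: ionfanyoya → uonfanyoya.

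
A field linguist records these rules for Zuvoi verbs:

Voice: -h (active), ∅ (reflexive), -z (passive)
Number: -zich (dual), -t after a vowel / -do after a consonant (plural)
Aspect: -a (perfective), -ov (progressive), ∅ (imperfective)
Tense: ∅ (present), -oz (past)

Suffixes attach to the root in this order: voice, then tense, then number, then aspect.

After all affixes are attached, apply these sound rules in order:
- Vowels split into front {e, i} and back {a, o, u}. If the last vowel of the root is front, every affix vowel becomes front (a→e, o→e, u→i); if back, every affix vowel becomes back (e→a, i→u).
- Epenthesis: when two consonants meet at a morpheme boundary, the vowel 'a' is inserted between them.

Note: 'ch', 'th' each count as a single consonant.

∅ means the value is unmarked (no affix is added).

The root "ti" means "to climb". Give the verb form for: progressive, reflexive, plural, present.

voice = reflexive: zero marking, form stays ti.
tense = present: zero marking, form stays ti.
Attach number plural -t (after vowel 'i') → tit.
Attach aspect progressive -ov → titov.
Apply vowel harmony: titov → titev.
Epenthesis: no change.

titev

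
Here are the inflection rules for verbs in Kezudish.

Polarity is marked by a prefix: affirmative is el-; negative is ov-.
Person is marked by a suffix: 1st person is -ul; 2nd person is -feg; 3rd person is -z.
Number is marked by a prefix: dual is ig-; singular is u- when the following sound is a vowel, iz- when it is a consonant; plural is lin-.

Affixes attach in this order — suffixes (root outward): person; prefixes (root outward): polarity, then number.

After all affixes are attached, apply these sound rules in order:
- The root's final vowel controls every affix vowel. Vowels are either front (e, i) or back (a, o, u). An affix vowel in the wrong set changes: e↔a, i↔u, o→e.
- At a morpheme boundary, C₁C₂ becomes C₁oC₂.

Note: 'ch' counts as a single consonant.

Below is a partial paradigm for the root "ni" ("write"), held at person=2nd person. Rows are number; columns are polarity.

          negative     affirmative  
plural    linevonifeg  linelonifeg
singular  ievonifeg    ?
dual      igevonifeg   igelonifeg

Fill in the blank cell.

Attach person 2nd person -feg → nifeg.
Attach polarity affirmative el- → elnifeg.
Attach number singular u- (before vowel 'e') → uelnifeg.
Apply vowel harmony: uelnifeg → ielnifeg.
Apply epenthesis: ielnifeg → ielonifeg.

ielonifeg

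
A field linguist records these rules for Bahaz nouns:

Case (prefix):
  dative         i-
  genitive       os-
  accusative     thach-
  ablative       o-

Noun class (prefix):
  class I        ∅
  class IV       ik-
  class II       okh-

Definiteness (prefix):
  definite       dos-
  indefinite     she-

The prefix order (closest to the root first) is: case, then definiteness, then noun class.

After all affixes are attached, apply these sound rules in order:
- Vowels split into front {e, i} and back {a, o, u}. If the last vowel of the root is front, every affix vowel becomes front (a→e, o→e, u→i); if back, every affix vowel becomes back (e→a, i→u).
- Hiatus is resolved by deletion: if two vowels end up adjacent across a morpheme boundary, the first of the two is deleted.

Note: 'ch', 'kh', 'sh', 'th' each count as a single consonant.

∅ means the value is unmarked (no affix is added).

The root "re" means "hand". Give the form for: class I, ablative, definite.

Attach case ablative o- → ore.
Attach definiteness definite dos- → dosore.
noun class = class I: zero marking, form stays dosore.
Apply vowel harmony: dosore → desere.
Vowel deletion: no change.

desere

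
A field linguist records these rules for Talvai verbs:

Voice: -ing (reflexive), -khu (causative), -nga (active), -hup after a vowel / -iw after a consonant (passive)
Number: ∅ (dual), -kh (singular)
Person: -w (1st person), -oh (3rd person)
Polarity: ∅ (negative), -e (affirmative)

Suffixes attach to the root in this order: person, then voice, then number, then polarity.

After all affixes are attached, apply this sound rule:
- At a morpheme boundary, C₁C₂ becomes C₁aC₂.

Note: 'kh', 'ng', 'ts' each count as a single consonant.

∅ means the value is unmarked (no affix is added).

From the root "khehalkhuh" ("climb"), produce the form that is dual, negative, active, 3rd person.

khehalkhuhohanga

Attach person 3rd person -oh → khehalkhuhoh.
Attach voice active -nga → khehalkhuhohnga.
number = dual: zero marking, form stays khehalkhuhohnga.
polarity = negative: zero marking, form stays khehalkhuhohnga.
Apply epenthesis: khehalkhuhohnga → khehalkhuhohanga.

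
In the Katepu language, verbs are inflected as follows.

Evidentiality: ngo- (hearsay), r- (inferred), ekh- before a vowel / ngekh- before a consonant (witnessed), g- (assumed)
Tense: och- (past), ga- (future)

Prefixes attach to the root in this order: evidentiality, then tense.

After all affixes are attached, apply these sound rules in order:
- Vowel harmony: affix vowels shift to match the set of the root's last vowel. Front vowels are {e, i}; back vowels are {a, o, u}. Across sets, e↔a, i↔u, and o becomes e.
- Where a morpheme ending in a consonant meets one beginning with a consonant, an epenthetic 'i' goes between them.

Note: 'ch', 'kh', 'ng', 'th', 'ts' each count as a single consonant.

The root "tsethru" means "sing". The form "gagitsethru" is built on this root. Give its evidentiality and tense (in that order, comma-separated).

Segment: ga-g-tsethru.
evidentiality: g- → assumed.
tense: ga- → future.

assumed, future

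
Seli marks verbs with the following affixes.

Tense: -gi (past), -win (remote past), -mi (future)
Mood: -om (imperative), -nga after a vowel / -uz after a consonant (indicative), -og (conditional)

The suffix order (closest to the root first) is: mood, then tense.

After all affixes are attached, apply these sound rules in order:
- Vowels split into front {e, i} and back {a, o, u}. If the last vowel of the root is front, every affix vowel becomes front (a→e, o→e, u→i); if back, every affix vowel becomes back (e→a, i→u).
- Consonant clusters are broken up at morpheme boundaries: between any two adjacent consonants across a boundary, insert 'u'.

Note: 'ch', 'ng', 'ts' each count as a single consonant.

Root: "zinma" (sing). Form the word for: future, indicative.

Attach mood indicative -nga (after vowel 'a') → zinmanga.
Attach tense future -mi → zinmangami.
Apply vowel harmony: zinmangami → zinmangamu.
Epenthesis: no change.

zinmangamu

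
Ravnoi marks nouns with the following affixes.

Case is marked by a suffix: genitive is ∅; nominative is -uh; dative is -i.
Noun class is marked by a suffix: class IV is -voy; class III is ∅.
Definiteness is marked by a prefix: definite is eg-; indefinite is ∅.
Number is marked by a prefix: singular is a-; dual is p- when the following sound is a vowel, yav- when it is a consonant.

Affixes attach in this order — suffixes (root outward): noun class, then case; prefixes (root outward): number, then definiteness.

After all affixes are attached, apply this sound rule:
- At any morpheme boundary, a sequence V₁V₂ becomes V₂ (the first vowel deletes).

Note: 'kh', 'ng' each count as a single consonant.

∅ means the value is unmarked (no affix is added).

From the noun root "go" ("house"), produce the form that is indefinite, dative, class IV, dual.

Attach noun class class IV -voy → govoy.
Attach number dual yav- (before consonant 'g') → yavgovoy.
Attach case dative -i → yavgovoyi.
definiteness = indefinite: zero marking, form stays yavgovoyi.
Vowel deletion: no change.

yavgovoyi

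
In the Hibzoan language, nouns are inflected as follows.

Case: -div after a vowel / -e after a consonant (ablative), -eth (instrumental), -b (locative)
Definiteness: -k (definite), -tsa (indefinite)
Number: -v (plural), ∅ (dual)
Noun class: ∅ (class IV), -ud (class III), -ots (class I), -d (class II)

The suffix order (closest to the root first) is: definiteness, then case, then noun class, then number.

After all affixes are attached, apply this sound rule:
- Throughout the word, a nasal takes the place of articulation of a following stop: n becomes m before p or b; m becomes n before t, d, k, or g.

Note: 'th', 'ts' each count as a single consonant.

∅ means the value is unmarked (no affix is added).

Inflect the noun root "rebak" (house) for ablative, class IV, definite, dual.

rebakke

Attach definiteness definite -k → rebakk.
Attach case ablative -e (after consonant 'k') → rebakke.
noun class = class IV: zero marking, form stays rebakke.
number = dual: zero marking, form stays rebakke.
Nasal assimilation: no change.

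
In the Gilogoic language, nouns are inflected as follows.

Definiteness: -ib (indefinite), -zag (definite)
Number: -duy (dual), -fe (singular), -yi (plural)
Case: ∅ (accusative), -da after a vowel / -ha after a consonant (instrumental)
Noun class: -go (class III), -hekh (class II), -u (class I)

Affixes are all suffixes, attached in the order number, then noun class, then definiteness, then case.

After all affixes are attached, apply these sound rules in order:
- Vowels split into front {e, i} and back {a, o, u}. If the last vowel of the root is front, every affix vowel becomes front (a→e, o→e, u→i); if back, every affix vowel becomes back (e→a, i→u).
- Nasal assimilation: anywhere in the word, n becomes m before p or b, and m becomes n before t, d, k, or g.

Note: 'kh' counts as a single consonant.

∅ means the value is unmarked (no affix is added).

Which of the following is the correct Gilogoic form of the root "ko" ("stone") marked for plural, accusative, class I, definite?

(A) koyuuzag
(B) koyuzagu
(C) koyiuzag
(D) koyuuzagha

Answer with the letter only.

A

Attach number plural -yi → koyi.
Attach noun class class I -u → koyiu.
Attach definiteness definite -zag → koyiuzag.
case = accusative: zero marking, form stays koyiuzag.
Apply vowel harmony: koyiuzag → koyuuzag.
Nasal assimilation: no change.
So the correct form is koyuuzag, option (A).
(B) koyuzagu is wrong: it has the affixes in the wrong order.
(C) koyiuzag is wrong: it fails to apply the sound rule(s).
(D) koyuuzagha is wrong: it uses instrumental instead of accusative for case.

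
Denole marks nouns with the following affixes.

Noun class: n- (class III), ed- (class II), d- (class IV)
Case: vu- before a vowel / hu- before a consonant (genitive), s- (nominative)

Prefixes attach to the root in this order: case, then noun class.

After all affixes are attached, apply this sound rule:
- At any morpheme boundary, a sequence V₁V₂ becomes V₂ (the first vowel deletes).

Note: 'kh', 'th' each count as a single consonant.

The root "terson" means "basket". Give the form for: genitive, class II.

Attach case genitive hu- (before consonant 't') → huterson.
Attach noun class class II ed- → edhuterson.
Vowel deletion: no change.

edhuterson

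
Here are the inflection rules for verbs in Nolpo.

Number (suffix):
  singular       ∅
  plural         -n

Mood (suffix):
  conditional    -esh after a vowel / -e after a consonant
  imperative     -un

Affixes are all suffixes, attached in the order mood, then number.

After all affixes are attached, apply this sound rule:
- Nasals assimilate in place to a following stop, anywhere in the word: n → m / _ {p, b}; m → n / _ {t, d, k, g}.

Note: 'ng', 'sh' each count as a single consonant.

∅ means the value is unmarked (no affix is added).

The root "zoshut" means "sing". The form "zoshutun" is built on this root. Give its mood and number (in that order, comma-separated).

imperative, singular

Segment: zoshut-un.
mood: -un → imperative.
number: ∅ → singular.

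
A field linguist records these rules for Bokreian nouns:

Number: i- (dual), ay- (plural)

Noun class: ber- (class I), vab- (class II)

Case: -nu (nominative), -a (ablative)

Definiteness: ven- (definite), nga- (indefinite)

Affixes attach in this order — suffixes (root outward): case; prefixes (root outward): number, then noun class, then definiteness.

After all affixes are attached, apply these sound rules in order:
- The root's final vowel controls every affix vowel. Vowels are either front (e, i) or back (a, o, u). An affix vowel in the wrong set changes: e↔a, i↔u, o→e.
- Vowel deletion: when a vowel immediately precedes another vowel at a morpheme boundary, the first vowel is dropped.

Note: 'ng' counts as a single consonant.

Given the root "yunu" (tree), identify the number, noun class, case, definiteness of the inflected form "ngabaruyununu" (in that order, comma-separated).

dual, class I, nominative, indefinite

Segment: nga-ber-i-yunu-nu.
number: i- → dual.
noun class: ber- → class I.
case: -nu → nominative.
definiteness: nga- → indefinite.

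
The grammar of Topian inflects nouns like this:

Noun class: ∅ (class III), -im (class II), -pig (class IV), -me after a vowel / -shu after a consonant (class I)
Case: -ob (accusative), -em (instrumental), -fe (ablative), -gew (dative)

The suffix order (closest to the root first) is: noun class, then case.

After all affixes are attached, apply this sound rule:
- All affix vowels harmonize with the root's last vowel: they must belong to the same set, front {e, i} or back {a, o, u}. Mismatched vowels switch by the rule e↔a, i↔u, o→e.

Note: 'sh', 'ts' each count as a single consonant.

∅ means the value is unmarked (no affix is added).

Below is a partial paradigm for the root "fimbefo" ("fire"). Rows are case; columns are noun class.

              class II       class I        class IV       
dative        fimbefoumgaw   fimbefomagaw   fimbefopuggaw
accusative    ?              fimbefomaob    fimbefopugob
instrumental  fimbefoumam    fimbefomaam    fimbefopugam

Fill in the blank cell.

Attach noun class class II -im → fimbefoim.
Attach case accusative -ob → fimbefoimob.
Apply vowel harmony: fimbefoimob → fimbefoumob.

fimbefoumob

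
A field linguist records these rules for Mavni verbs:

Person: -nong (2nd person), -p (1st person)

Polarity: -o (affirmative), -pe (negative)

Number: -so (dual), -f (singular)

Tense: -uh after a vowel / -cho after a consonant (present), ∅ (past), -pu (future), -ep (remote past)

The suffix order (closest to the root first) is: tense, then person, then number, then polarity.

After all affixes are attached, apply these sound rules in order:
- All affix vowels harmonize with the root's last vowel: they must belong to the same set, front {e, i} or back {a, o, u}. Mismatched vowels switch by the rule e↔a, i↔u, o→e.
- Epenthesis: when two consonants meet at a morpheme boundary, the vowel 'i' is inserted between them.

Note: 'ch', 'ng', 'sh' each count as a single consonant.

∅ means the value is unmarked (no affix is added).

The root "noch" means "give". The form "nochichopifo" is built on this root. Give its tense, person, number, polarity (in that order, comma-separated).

present, 1st person, singular, affirmative

Segment: noch-cho-p-f-o.
tense: -uh/cho → present.
person: -p → 1st person.
number: -f → singular.
polarity: -o → affirmative.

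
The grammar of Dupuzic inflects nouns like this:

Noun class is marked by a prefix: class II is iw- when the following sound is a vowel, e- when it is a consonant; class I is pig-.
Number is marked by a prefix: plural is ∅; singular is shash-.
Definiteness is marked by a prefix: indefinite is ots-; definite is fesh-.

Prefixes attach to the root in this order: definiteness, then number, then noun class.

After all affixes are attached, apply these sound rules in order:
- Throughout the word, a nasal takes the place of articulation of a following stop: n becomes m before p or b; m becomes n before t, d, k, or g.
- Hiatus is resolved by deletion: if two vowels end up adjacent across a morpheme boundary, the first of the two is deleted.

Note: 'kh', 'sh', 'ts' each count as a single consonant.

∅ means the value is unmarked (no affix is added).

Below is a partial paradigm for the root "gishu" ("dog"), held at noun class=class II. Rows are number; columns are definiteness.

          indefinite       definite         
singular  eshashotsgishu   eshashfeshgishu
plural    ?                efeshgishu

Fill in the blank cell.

iwotsgishu

Attach definiteness indefinite ots- → otsgishu.
number = plural: zero marking, form stays otsgishu.
Attach noun class class II iw- (before vowel 'o') → iwotsgishu.
Nasal assimilation: no change.
Vowel deletion: no change.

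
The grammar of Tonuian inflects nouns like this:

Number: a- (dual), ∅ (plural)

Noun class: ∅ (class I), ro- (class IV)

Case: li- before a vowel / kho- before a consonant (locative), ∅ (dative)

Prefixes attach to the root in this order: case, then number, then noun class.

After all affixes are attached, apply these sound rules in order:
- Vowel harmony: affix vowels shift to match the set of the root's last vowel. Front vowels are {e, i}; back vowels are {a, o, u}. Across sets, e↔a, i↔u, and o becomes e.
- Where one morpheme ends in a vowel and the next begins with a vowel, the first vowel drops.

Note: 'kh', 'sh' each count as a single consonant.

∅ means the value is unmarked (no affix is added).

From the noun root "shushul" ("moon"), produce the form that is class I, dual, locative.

Attach case locative kho- (before consonant 'sh') → khoshushul.
Attach number dual a- → akhoshushul.
noun class = class I: zero marking, form stays akhoshushul.
Vowel harmony: no change.
Vowel deletion: no change.

akhoshushul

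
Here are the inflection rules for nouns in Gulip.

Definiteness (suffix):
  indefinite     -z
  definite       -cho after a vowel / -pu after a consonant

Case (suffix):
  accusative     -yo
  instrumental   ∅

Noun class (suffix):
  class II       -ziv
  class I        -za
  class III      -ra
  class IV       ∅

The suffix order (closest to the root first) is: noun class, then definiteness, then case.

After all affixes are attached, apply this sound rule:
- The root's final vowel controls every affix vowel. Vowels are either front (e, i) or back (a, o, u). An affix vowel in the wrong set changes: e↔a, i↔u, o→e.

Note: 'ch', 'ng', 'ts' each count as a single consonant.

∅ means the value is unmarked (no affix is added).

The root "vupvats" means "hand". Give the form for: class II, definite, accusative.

vupvatszuvpuyo

Attach noun class class II -ziv → vupvatsziv.
Attach definiteness definite -pu (after consonant 'v') → vupvatszivpu.
Attach case accusative -yo → vupvatszivpuyo.
Apply vowel harmony: vupvatszivpuyo → vupvatszuvpuyo.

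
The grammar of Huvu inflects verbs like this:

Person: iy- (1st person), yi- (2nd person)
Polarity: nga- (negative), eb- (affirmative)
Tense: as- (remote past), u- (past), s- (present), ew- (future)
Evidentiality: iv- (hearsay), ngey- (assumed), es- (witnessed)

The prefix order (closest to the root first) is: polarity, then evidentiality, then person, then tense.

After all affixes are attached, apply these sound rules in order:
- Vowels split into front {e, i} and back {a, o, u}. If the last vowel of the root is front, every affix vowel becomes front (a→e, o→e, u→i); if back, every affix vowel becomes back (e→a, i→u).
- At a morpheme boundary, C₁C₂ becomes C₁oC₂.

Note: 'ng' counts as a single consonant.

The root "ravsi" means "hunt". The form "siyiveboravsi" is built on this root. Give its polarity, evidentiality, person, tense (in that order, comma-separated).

Segment: s-iy-iv-eb-ravsi.
polarity: eb- → affirmative.
evidentiality: iv- → hearsay.
person: iy- → 1st person.
tense: s- → present.

affirmative, hearsay, 1st person, present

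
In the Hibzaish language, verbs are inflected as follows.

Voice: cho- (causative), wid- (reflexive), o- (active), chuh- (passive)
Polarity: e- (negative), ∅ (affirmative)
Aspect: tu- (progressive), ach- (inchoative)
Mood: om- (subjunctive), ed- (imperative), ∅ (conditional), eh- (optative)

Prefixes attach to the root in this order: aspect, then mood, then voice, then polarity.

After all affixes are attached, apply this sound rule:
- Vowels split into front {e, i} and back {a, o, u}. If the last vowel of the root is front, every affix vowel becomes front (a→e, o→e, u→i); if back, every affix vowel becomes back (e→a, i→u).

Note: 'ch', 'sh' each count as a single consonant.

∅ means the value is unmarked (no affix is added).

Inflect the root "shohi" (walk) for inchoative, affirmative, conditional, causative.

cheechshohi

Attach aspect inchoative ach- → achshohi.
mood = conditional: zero marking, form stays achshohi.
Attach voice causative cho- → choachshohi.
polarity = affirmative: zero marking, form stays choachshohi.
Apply vowel harmony: choachshohi → cheechshohi.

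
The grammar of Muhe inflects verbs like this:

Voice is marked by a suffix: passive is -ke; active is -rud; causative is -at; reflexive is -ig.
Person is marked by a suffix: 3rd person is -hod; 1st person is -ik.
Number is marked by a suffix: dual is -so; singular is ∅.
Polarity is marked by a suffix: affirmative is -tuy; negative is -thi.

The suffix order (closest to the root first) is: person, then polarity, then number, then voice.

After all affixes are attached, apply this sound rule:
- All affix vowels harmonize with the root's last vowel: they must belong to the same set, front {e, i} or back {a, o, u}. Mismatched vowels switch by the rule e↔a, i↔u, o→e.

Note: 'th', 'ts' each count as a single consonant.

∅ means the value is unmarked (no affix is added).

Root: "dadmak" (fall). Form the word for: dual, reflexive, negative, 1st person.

dadmakukthusoug

Attach person 1st person -ik → dadmakik.
Attach polarity negative -thi → dadmakikthi.
Attach number dual -so → dadmakikthiso.
Attach voice reflexive -ig → dadmakikthisoig.
Apply vowel harmony: dadmakikthisoig → dadmakukthusoug.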